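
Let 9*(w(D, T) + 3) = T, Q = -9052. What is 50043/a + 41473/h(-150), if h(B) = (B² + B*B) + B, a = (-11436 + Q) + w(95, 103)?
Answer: -6277859741/4133286300 ≈ -1.5189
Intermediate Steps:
w(D, T) = -3 + T/9
a = -184316/9 (a = (-11436 - 9052) + (-3 + (⅑)*103) = -20488 + (-3 + 103/9) = -20488 + 76/9 = -184316/9 ≈ -20480.)
h(B) = B + 2*B² (h(B) = (B² + B²) + B = 2*B² + B = B + 2*B²)
50043/a + 41473/h(-150) = 50043/(-184316/9) + 41473/((-150*(1 + 2*(-150)))) = 50043*(-9/184316) + 41473/((-150*(1 - 300))) = -450387/184316 + 41473/((-150*(-299))) = -450387/184316 + 41473/44850 = -6277859741/4133286300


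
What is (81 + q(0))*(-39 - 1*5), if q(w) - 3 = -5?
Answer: -3476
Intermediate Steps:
q(w) = -2 (q(w) = 3 - 5 = -2)
(81 + q(0))*(-39 - 1*5) = (81 - 2)*(-39 - 1*5) = 79*(-39 - 5) = 79*(-44) = -3476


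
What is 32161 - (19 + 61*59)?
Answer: 28543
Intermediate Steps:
32161 - (19 + 61*59) = 32161 - (19 + 3599) = 32161 - 1*3618 = 32161 - 3618 = 28543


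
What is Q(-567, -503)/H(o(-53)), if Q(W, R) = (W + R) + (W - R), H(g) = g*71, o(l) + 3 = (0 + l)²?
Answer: -567/99613 ≈ -0.0056920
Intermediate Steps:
o(l) = -3 + l² (o(l) = -3 + (0 + l)² = -3 + l²)
H(g) = 71*g
Q(W, R) = 2*W (Q(W, R) = (R + W) + (W - R) = 2*W)
Q(-567, -503)/H(o(-53)) = (2*(-567))/((71*(-3 + (-53)²))) = -1134*1/(71*(-3 + 2809)) = -1134/(71*2806) = -1134/199226 = -1134*1/199226 = -567/99613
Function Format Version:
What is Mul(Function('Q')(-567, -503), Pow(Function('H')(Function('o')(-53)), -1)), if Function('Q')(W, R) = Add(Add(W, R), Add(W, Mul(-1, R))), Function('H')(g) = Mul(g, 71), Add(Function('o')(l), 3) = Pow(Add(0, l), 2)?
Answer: Rational(-567, 99613) ≈ -0.0056920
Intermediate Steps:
Function('o')(l) = Add(-3, Pow(l, 2)) (Function('o')(l) = Add(-3, Pow(Add(0, l), 2)) = Add(-3, Pow(l, 2)))
Function('H')(g) = Mul(71, g)
Function('Q')(W, R) = Mul(2, W) (Function('Q')(W, R) = Add(Add(R, W), Add(W, Mul(-1, R))) = Mul(2, W))
Mul(Function('Q')(-567, -503), Pow(Function('H')(Function('o')(-53)), -1)) = Mul(Mul(2, -567), Pow(Mul(71, Add(-3, Pow(-53, 2))), -1)) = Mul(-1134, Pow(Mul(71, Add(-3, 2809)), -1)) = Mul(-1134, Pow(Mul(71, 2806), -1)) = Mul(-1134, Pow(199226, -1)) = Mul(-1134, Rational(1, 199226)) = Rational(-567, 99613)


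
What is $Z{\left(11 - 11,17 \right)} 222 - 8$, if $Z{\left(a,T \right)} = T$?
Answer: $3766$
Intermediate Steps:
$Z{\left(11 - 11,17 \right)} 222 - 8 = 17 \cdot 222 - 8 = 3774 - 8 = 3766$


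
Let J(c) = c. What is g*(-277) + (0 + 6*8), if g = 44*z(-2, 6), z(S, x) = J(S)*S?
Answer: -48704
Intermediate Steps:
z(S, x) = S² (z(S, x) = S*S = S²)
g = 176 (g = 44*(-2)² = 44*4 = 176)
g*(-277) + (0 + 6*8) = 176*(-277) + (0 + 6*8) = -48752 + (0 + 48) = -48752 + 48 = -48704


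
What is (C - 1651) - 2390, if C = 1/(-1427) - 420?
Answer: -6365848/1427 ≈ -4461.0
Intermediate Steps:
C = -599341/1427 (C = -1/1427 - 420 = -599341/1427 ≈ -420.00)
(C - 1651) - 2390 = (-599341/1427 - 1651) - 2390 = -2955318/1427 - 2390 = -6365848/1427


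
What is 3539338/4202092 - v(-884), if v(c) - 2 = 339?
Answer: -714687017/2101046 ≈ -340.16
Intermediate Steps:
v(c) = 341 (v(c) = 2 + 339 = 341)
3539338/4202092 - v(-884) = 3539338/4202092 - 1*341 = 3539338*(1/4202092) - 341 = 1769669/2101046 - 341 = -714687017/2101046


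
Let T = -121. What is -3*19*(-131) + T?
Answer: 7346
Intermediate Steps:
-3*19*(-131) + T = -3*19*(-131) - 121 = -57*(-131) - 121 = 7467 - 121 = 7346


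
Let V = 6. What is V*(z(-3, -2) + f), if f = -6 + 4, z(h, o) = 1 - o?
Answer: 6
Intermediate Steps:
f = -2
V*(z(-3, -2) + f) = 6*((1 - 1*(-2)) - 2) = 6*((1 + 2) - 2) = 6*(3 - 2) = 6*1 = 6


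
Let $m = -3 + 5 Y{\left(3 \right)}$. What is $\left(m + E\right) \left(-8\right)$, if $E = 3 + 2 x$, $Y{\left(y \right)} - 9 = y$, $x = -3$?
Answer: $-432$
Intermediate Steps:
$Y{\left(y \right)} = 9 + y$
$E = -3$ ($E = 3 + 2 \left(-3\right) = 3 - 6 = -3$)
$m = 57$ ($m = -3 + 5 \left(9 + 3\right) = -3 + 5 \cdot 12 = -3 + 60 = 57$)
$\left(m + E\right) \left(-8\right) = \left(57 - 3\right) \left(-8\right) = 54 \left(-8\right) = -432$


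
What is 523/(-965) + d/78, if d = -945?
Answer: -317573/25090 ≈ -12.657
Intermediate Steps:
523/(-965) + d/78 = 523/(-965) - 945/78 = 523*(-1/965) - 945*1/78 = -523/965 - 315/26 = -317573/25090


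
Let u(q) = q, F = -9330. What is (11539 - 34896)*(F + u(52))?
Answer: 216706246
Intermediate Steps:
(11539 - 34896)*(F + u(52)) = (11539 - 34896)*(-9330 + 52) = -23357*(-9278) = 216706246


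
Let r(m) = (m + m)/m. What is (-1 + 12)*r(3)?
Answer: 22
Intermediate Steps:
r(m) = 2 (r(m) = (2*m)/m = 2)
(-1 + 12)*r(3) = (-1 + 12)*2 = 11*2 = 22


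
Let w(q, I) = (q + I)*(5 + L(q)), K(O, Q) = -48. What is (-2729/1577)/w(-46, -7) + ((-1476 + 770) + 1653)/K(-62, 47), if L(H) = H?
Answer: -3245330479/164487408 ≈ -19.730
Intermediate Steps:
w(q, I) = (5 + q)*(I + q) (w(q, I) = (q + I)*(5 + q) = (I + q)*(5 + q) = (5 + q)*(I + q))
(-2729/1577)/w(-46, -7) + ((-1476 + 770) + 1653)/K(-62, 47) = (-2729/1577)/((-46)² + 5*(-7) + 5*(-46) - 7*(-46)) + ((-1476 + 770) + 1653)/(-48) = (-2729*1/1577)/(2116 - 35 - 230 + 322) + (-706 + 1653)*(-1/48) = -2729/1577/2173 + 947*(-1/48) = -2729/1577*1/2173 - 947/48 = -2729/3426821 - 947/48 = -3245330479/164487408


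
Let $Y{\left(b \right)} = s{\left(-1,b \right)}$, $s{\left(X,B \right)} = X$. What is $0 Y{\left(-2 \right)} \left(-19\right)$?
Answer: $0$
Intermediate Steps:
$Y{\left(b \right)} = -1$
$0 Y{\left(-2 \right)} \left(-19\right) = 0 \left(-1\right) \left(-19\right) = 0 \left(-19\right) = 0$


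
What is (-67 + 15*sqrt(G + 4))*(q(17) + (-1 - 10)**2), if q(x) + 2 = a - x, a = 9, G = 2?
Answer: -7437 + 1665*sqrt(6) ≈ -3358.6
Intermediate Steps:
q(x) = 7 - x (q(x) = -2 + (9 - x) = 7 - x)
(-67 + 15*sqrt(G + 4))*(q(17) + (-1 - 10)**2) = (-67 + 15*sqrt(2 + 4))*((7 - 1*17) + (-1 - 10)**2) = (-67 + 15*sqrt(6))*((7 - 17) + (-11)**2) = (-67 + 15*sqrt(6))*(-10 + 121) = (-67 + 15*sqrt(6))*111 = -7437 + 1665*sqrt(6)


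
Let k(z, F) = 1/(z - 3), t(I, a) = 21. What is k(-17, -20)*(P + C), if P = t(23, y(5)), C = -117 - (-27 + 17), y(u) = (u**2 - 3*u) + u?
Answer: 43/10 ≈ 4.3000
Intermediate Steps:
y(u) = u**2 - 2*u
k(z, F) = 1/(-3 + z)
C = -107 (C = -117 - 1*(-10) = -117 + 10 = -107)
P = 21
k(-17, -20)*(P + C) = (21 - 107)/(-3 - 17) = -86/(-20) = -1/20*(-86) = 43/10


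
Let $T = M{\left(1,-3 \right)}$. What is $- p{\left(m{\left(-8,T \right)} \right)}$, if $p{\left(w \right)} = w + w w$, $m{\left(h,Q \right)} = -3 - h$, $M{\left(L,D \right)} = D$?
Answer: $-30$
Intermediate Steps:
$T = -3$
$p{\left(w \right)} = w + w^{2}$
$- p{\left(m{\left(-8,T \right)} \right)} = - \left(-3 - -8\right) \left(1 - -5\right) = - \left(-3 + 8\right) \left(1 + \left(-3 + 8\right)\right) = - 5 \left(1 + 5\right) = - 5 \cdot 6 = \left(-1\right) 30 = -30$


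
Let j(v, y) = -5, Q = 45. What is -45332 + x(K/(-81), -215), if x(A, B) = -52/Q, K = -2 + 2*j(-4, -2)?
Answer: -2039992/45 ≈ -45333.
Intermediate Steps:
K = -12 (K = -2 + 2*(-5) = -2 - 10 = -12)
x(A, B) = -52/45
-45332 + x(K/(-81), -215) = -45332 - 52/45 = -2039992/45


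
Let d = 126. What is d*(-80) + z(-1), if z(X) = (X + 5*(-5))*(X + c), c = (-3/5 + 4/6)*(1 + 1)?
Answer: -150862/15 ≈ -10057.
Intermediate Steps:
c = 2/15 (c = (-3*⅕ + 4*(⅙))*2 = (-⅗ + ⅔)*2 = (1/15)*2 = 2/15 ≈ 0.13333)
z(X) = (-25 + X)*(2/15 + X) (z(X) = (X + 5*(-5))*(X + 2/15) = (X - 25)*(2/15 + X) = (-25 + X)*(2/15 + X))
d*(-80) + z(-1) = 126*(-80) + (-10/3 + (-1)² - 373/15*(-1)) = -10080 + (-10/3 + 1 + 373/15) = -10080 + 338/15 = -150862/15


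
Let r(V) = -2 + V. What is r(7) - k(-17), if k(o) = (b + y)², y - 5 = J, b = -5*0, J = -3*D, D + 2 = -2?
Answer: -284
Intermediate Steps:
D = -4 (D = -2 - 2 = -4)
J = 12 (J = -3*(-4) = 12)
b = 0
y = 17 (y = 5 + 12 = 17)
k(o) = 289 (k(o) = (0 + 17)² = 17² = 289)
r(7) - k(-17) = (-2 + 7) - 1*289 = 5 - 289 = -284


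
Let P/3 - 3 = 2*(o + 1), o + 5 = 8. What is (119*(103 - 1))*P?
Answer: 400554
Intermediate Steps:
o = 3 (o = -5 + 8 = 3)
P = 33 (P = 9 + 3*(2*(3 + 1)) = 9 + 3*(2*4) = 9 + 3*8 = 9 + 24 = 33)
(119*(103 - 1))*P = (119*(103 - 1))*33 = (119*102)*33 = 12138*33 = 400554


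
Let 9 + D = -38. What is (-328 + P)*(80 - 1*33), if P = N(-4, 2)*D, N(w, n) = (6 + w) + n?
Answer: -24252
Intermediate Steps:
N(w, n) = 6 + n + w
D = -47 (D = -9 - 38 = -47)
P = -188 (P = (6 + 2 - 4)*(-47) = 4*(-47) = -188)
(-328 + P)*(80 - 1*33) = (-328 - 188)*(80 - 1*33) = -516*(80 - 33) = -516*47 = -24252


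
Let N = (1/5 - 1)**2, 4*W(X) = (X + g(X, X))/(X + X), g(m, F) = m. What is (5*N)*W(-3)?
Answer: 4/5 ≈ 0.80000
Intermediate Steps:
W(X) = 1/4 (W(X) = ((X + X)/(X + X))/4 = ((2*X)/((2*X)))/4 = ((2*X)*(1/(2*X)))/4 = (1/4)*1 = 1/4)
N = 16/25 (N = (1/5 - 1)**2 = (-4/5)**2 = 16/25 ≈ 0.64000)
(5*N)*W(-3) = (5*(16/25))*(1/4) = (16/5)*(1/4) = 4/5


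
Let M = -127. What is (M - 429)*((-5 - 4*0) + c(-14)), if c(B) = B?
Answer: 10564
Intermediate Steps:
(M - 429)*((-5 - 4*0) + c(-14)) = (-127 - 429)*((-5 - 4*0) - 14) = -556*((-5 + 0) - 14) = -556*(-5 - 14) = -556*(-19) = 10564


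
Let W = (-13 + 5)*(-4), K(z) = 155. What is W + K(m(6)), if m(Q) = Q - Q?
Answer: 187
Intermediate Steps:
m(Q) = 0
W = 32 (W = -8*(-4) = 32)
W + K(m(6)) = 32 + 155 = 187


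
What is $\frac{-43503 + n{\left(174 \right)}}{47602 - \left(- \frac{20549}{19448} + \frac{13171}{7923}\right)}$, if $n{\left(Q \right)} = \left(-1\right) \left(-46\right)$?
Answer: $- \frac{6696137204328}{7334732423527} \approx -0.91294$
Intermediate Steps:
$n{\left(Q \right)} = 46$
$\frac{-43503 + n{\left(174 \right)}}{47602 - \left(- \frac{20549}{19448} + \frac{13171}{7923}\right)} = \frac{-43503 + 46}{47602 - \left(- \frac{20549}{19448} + \frac{13171}{7923}\right)} = - \frac{43457}{47602 - \frac{93339881}{154086504}} = - \frac{43457}{\frac{7334732423527}{154086504}} = \left(-43457\right) \frac{154086504}{7334732423527} = - \frac{6696137204328}{7334732423527}$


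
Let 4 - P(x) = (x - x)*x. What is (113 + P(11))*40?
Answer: 4680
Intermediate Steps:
P(x) = 4 (P(x) = 4 - (x - x)*x = 4 - 0*x = 4 - 1*0 = 4 + 0 = 4)
(113 + P(11))*40 = (113 + 4)*40 = 117*40 = 4680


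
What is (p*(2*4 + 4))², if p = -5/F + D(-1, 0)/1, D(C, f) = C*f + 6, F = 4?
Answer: 3249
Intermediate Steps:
D(C, f) = 6 + C*f
p = 19/4 (p = -5/4 + (6 - 1*0)/1 = -5*¼ + (6 + 0)*1 = -5/4 + 6*1 = -5/4 + 6 = 19/4 ≈ 4.7500)
(p*(2*4 + 4))² = (19*(2*4 + 4)/4)² = (19*(8 + 4)/4)² = ((19/4)*12)² = 57² = 3249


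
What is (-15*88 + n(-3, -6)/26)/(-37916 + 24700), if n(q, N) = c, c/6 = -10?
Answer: 8595/85904 ≈ 0.10005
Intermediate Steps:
c = -60 (c = 6*(-10) = -60)
n(q, N) = -60
(-15*88 + n(-3, -6)/26)/(-37916 + 24700) = (-15*88 - 60/26)/(-37916 + 24700) = (-1320 - 60*1/26)/(-13216) = (-1320 - 30/13)*(-1/13216) = -17190/13*(-1/13216) = 8595/85904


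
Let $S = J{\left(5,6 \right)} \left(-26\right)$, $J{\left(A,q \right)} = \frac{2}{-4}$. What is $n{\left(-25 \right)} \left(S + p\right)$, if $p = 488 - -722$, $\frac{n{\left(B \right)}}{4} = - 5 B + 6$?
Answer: $640852$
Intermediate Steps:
$n{\left(B \right)} = 24 - 20 B$ ($n{\left(B \right)} = 4 \left(- 5 B + 6\right) = 4 \left(6 - 5 B\right) = 24 - 20 B$)
$J{\left(A,q \right)} = - \frac{1}{2}$ ($J{\left(A,q \right)} = 2 \left(- \frac{1}{4}\right) = - \frac{1}{2}$)
$p = 1210$ ($p = 488 + 722 = 1210$)
$S = 13$ ($S = \left(- \frac{1}{2}\right) \left(-26\right) = 13$)
$n{\left(-25 \right)} \left(S + p\right) = \left(24 - -500\right) \left(13 + 1210\right) = \left(24 + 500\right) 1223 = 524 \cdot 1223 = 640852$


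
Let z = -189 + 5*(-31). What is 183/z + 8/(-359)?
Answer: -68449/123496 ≈ -0.55426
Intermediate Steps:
z = -344 (z = -189 - 155 = -344)
183/z + 8/(-359) = 183/(-344) + 8/(-359) = 183*(-1/344) + 8*(-1/359) = -183/344 - 8/359 = -68449/123496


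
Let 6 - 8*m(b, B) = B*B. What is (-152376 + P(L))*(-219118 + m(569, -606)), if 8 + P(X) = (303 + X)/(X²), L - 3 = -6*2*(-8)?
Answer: 263876004790139/6534 ≈ 4.0385e+10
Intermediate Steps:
L = 99 (L = 3 - 6*2*(-8) = 3 - 12*(-8) = 3 + 96 = 99)
P(X) = -8 + (303 + X)/X² (P(X) = -8 + (303 + X)/(X²) = -8 + (303 + X)/X²)
m(b, B) = ¾ - B²/8 (m(b, B) = ¾ - B*B/8 = ¾ - B²/8)
(-152376 + P(L))*(-219118 + m(569, -606)) = (-152376 + (-8 + 1/99 + 303/99²))*(-219118 + (¾ - ⅛*(-606)²)) = (-152376 + (-8 + 1/99 + 303*(1/9801)))*(-219118 + (¾ - ⅛*367236)) = (-152376 + (-8 + 1/99 + 101/3267))*(-219118 + (¾ - 91809/2)) = (-152376 - 26002/3267)*(-219118 - 183615/4) = -497838394/3267*(-1060087/4) = 263876004790139/6534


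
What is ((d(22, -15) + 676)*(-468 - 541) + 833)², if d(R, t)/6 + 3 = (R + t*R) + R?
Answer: 1141382406025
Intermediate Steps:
d(R, t) = -18 + 12*R + 6*R*t (d(R, t) = -18 + 6*((R + t*R) + R) = -18 + 6*((R + R*t) + R) = -18 + 6*(2*R + R*t) = -18 + (12*R + 6*R*t) = -18 + 12*R + 6*R*t)
((d(22, -15) + 676)*(-468 - 541) + 833)² = (((-18 + 12*22 + 6*22*(-15)) + 676)*(-468 - 541) + 833)² = (((-18 + 264 - 1980) + 676)*(-1009) + 833)² = ((-1734 + 676)*(-1009) + 833)² = (-1058*(-1009) + 833)² = (1067522 + 833)² = 1068355² = 1141382406025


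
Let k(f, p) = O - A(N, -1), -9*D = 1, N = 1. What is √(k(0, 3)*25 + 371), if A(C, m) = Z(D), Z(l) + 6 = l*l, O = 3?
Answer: √48251/9 ≈ 24.407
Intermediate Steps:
D = -⅑ (D = -⅑*1 = -⅑ ≈ -0.11111)
Z(l) = -6 + l² (Z(l) = -6 + l*l = -6 + l²)
A(C, m) = -485/81 (A(C, m) = -6 + (-⅑)² = -6 + 1/81 = -485/81)
k(f, p) = 728/81 (k(f, p) = 3 - 1*(-485/81) = 3 + 485/81 = 728/81)
√(k(0, 3)*25 + 371) = √((728/81)*25 + 371) = √(18200/81 + 371) = √(48251/81) = √48251/9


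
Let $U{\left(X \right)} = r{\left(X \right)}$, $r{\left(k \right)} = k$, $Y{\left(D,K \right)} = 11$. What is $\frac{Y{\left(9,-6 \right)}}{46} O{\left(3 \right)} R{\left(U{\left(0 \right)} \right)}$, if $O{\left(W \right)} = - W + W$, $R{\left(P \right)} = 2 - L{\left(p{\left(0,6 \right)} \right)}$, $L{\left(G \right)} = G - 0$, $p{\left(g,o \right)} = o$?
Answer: $0$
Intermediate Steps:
$U{\left(X \right)} = X$
$L{\left(G \right)} = G$ ($L{\left(G \right)} = G + 0 = G$)
$R{\left(P \right)} = -4$ ($R{\left(P \right)} = 2 - 6 = -4$)
$O{\left(W \right)} = 0$
$\frac{Y{\left(9,-6 \right)}}{46} O{\left(3 \right)} R{\left(U{\left(0 \right)} \right)} = \frac{11}{46} \cdot 0 \left(-4\right) = 11 \cdot \frac{1}{46} \cdot 0 = \frac{11}{46} \cdot 0 = 0$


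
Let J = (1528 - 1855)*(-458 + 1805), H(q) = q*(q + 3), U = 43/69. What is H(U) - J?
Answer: 2097083659/4761 ≈ 4.4047e+5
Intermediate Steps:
U = 43/69 (U = 43*(1/69) = 43/69 ≈ 0.62319)
H(q) = q*(3 + q)
J = -440469 (J = -327*1347 = -440469)
H(U) - J = 43*(3 + 43/69)/69 - 1*(-440469) = (43/69)*(250/69) + 440469 = 10750/4761 + 440469 = 2097083659/4761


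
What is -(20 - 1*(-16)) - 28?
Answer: -64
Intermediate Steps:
-(20 - 1*(-16)) - 28 = -(20 + 16) - 28 = -1*36 - 28 = -36 - 28 = -64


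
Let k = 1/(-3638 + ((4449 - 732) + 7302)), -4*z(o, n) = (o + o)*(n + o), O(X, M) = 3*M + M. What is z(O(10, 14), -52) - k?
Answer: -826673/7381 ≈ -112.00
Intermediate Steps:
O(X, M) = 4*M
z(o, n) = -o*(n + o)/2 (z(o, n) = -(o + o)*(n + o)/4 = -2*o*(n + o)/4 = -o*(n + o)/2)
k = 1/7381 (k = 1/(-3638 + (3717 + 7302)) = 1/(-3638 + 11019) = 1/7381 ≈ 0.00013548)
z(O(10, 14), -52) - k = -4*14*(-52 + 4*14)/2 - 1*1/7381 = -1/2*56*(-52 + 56) - 1/7381 = -1/2*56*4 - 1/7381 = -112 - 1/7381 = -826673/7381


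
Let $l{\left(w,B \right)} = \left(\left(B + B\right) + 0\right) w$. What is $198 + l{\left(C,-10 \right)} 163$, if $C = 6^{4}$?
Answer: $-4224762$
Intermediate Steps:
$C = 1296$
$l{\left(w,B \right)} = 2 B w$ ($l{\left(w,B \right)} = \left(2 B + 0\right) w = 2 B w$)
$198 + l{\left(C,-10 \right)} 163 = 198 + 2 \left(-10\right) 1296 \cdot 163 = 198 - 4224960 = -4224762$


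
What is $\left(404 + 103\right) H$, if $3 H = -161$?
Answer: $-27209$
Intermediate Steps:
$H = - \frac{161}{3}$ ($H = \frac{1}{3} \left(-161\right) = - \frac{161}{3} \approx -53.667$)
$\left(404 + 103\right) H = \left(404 + 103\right) \left(- \frac{161}{3}\right) = 507 \left(- \frac{161}{3}\right) = -27209$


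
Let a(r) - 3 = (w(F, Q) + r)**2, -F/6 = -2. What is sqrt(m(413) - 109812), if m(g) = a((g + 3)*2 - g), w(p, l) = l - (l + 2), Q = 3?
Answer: 12*sqrt(445) ≈ 253.14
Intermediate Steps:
F = 12 (F = -6*(-2) = 12)
w(p, l) = -2 (w(p, l) = l - (2 + l) = l + (-2 - l) = -2)
a(r) = 3 + (-2 + r)**2
m(g) = 3 + (4 + g)**2 (m(g) = 3 + (-2 + ((g + 3)*2 - g))**2 = 3 + (-2 + ((3 + g)*2 - g))**2 = 3 + (-2 + ((6 + 2*g) - g))**2 = 3 + (-2 + (6 + g))**2 = 3 + (4 + g)**2)
sqrt(m(413) - 109812) = sqrt((3 + (4 + 413)**2) - 109812) = sqrt((3 + 417**2) - 109812) = sqrt((3 + 173889) - 109812) = sqrt(173892 - 109812) = sqrt(64080) = 12*sqrt(445)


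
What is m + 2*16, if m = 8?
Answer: 40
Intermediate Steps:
m + 2*16 = 8 + 2*16 = 8 + 32 = 40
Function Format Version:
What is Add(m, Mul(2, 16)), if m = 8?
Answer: 40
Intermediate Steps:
Add(m, Mul(2, 16)) = Add(8, Mul(2, 16)) = Add(8, 32) = 40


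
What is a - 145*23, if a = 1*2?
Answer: -3333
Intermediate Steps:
a = 2
a - 145*23 = 2 - 145*23 = 2 - 3335 = -3333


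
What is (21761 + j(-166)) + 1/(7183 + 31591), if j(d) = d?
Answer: 837324531/38774 ≈ 21595.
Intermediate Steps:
(21761 + j(-166)) + 1/(7183 + 31591) = (21761 - 166) + 1/(7183 + 31591) = 21595 + 1/38774 = 837324531/38774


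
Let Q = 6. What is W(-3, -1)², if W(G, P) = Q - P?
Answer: 49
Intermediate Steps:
W(G, P) = 6 - P
W(-3, -1)² = (6 - 1*(-1))² = (6 + 1)² = 7² = 49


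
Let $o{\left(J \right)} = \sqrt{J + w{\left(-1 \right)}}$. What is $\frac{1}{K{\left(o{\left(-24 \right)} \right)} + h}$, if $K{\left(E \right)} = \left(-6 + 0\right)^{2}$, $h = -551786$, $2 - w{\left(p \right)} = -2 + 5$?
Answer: $- \frac{1}{551750} \approx -1.8124 \cdot 10^{-6}$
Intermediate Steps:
$w{\left(p \right)} = -1$ ($w{\left(p \right)} = 2 - \left(-2 + 5\right) = 2 - 3 = -1$)
$o{\left(J \right)} = \sqrt{-1 + J}$ ($o{\left(J \right)} = \sqrt{J - 1} = \sqrt{-1 + J}$)
$K{\left(E \right)} = 36$ ($K{\left(E \right)} = \left(-6\right)^{2} = 36$)
$\frac{1}{K{\left(o{\left(-24 \right)} \right)} + h} = \frac{1}{36 - 551786} = \frac{1}{-551750} = - \frac{1}{551750}$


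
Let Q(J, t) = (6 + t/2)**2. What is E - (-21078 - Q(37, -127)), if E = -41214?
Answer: -67319/4 ≈ -16830.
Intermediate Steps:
Q(J, t) = (6 + t/2)**2 (Q(J, t) = (6 + t*(1/2))**2 = (6 + t/2)**2)
E - (-21078 - Q(37, -127)) = -41214 - (-21078 - (12 - 127)**2/4) = -41214 - (-21078 - (-115)**2/4) = -41214 - (-21078 - 13225/4) = -41214 - 1*(-97537/4) = -41214 + 97537/4 = -67319/4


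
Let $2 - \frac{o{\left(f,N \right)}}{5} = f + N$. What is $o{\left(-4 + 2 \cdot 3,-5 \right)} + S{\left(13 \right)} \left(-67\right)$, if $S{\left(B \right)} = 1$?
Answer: $-42$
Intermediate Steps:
$o{\left(f,N \right)} = 10 - 5 N - 5 f$ ($o{\left(f,N \right)} = 10 - 5 \left(f + N\right) = 10 - 5 \left(N + f\right) = 10 - \left(5 N + 5 f\right) = 10 - 5 N - 5 f$)
$o{\left(-4 + 2 \cdot 3,-5 \right)} + S{\left(13 \right)} \left(-67\right) = \left(10 - -25 - 5 \left(-4 + 2 \cdot 3\right)\right) + 1 \left(-67\right) = \left(10 + 25 - 5 \left(-4 + 6\right)\right) - 67 = \left(10 + 25 - 10\right) - 67 = 25 - 67 = -42$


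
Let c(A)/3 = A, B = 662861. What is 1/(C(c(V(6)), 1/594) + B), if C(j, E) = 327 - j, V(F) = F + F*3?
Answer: 1/663116 ≈ 1.5080e-6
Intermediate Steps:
V(F) = 4*F (V(F) = F + 3*F = 4*F)
c(A) = 3*A
1/(C(c(V(6)), 1/594) + B) = 1/((327 - 3*4*6) + 662861) = 1/((327 - 3*24) + 662861) = 1/((327 - 1*72) + 662861) = 1/((327 - 72) + 662861) = 1/(255 + 662861) = 1/663116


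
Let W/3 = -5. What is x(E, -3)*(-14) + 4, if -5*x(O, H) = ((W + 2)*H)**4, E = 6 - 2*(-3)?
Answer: 32388194/5 ≈ 6.4776e+6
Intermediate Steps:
W = -15 (W = 3*(-5) = -15)
E = 12 (E = 6 + 6 = 12)
x(O, H) = -28561*H**4/5 (x(O, H) = -H**4*(-15 + 2)**4/5 = -28561*H**4/5)
x(E, -3)*(-14) + 4 = -28561/5*(-3)**4*(-14) + 4 = -28561/5*81*(-14) + 4 = -2313441/5*(-14) + 4 = 32388174/5 + 4 = 32388194/5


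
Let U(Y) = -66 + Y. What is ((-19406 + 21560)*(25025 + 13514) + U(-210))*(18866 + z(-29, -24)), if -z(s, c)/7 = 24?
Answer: 1552172025540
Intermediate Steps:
z(s, c) = -168 (z(s, c) = -7*24 = -168)
((-19406 + 21560)*(25025 + 13514) + U(-210))*(18866 + z(-29, -24)) = ((-19406 + 21560)*(25025 + 13514) + (-66 - 210))*(18866 - 168) = (2154*38539 - 276)*18698 = (83013006 - 276)*18698 = 83012730*18698 = 1552172025540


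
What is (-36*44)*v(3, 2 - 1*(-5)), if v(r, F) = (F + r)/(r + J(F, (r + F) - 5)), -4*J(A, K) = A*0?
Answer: -5280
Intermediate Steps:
J(A, K) = 0 (J(A, K) = -A*0/4 = -¼*0 = 0)
v(r, F) = (F + r)/r (v(r, F) = (F + r)/(r + 0) = (F + r)/r)
(-36*44)*v(3, 2 - 1*(-5)) = (-36*44)*(((2 - 1*(-5)) + 3)/3) = -528*((2 + 5) + 3) = -528*(7 + 3) = -528*10 = -1584*10/3 = -5280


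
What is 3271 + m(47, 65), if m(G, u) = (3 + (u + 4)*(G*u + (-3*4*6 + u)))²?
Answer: 44232402496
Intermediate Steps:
m(G, u) = (3 + (4 + u)*(-72 + u + G*u))² (m(G, u) = (3 + (4 + u)*(G*u + (-12*6 + u)))² = (3 + (4 + u)*(G*u + (-72 + u)))² = (3 + (4 + u)*(-72 + u + G*u))²)
3271 + m(47, 65) = 3271 + (-285 + 65² - 68*65 + 47*65² + 4*47*65)² = 3271 + (-285 + 4225 - 4420 + 47*4225 + 12220)² = 3271 + (-285 + 4225 - 4420 + 198575 + 12220)² = 3271 + 210315² = 3271 + 44232399225 = 44232402496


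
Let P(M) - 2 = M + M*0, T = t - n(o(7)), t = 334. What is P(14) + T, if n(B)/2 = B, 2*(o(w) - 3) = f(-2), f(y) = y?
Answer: 346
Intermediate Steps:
o(w) = 2 (o(w) = 3 + (½)*(-2) = 3 - 1 = 2)
n(B) = 2*B
T = 330 (T = 334 - 2*2 = 334 - 1*4 = 334 - 4 = 330)
P(M) = 2 + M (P(M) = 2 + (M + M*0) = 2 + (M + 0) = 2 + M)
P(14) + T = (2 + 14) + 330 = 16 + 330 = 346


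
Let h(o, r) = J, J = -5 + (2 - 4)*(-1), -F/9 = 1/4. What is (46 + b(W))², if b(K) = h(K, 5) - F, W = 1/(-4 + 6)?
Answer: 32761/16 ≈ 2047.6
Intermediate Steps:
F = -9/4 ≈ -2.2500
J = -3 (J = -5 - 2*(-1) = -5 + 2 = -3)
h(o, r) = -3
W = ½ (W = 1/2 = ½ ≈ 0.50000)
b(K) = -¾ (b(K) = -3 - 1*(-9/4) = -3 + 9/4 = -¾)
(46 + b(W))² = (46 - ¾)² = (181/4)² = 32761/16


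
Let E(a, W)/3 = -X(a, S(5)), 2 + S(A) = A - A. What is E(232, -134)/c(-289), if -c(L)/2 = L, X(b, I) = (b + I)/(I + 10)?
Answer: -345/2312 ≈ -0.14922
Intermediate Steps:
S(A) = -2 (S(A) = -2 + (A - A) = -2 + 0 = -2)
X(b, I) = (I + b)/(10 + I)
E(a, W) = 3/4 - 3*a/8 (E(a, W) = 3*(-(-2 + a)/(10 - 2)) = 3*(-(-2 + a)/8) = 3*(-(-1/4 + a/8)) = 3*(1/4 - a/8) = 3/4 - 3*a/8)
c(L) = -2*L
E(232, -134)/c(-289) = (3/4 - 3/8*232)/((-2*(-289))) = (3/4 - 87)/578 = -345/4*1/578 = -345/2312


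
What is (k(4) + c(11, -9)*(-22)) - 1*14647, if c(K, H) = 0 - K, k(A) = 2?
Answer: -14403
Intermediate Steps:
c(K, H) = -K
(k(4) + c(11, -9)*(-22)) - 1*14647 = (2 - 1*11*(-22)) - 1*14647 = (2 - 11*(-22)) - 14647 = (2 + 242) - 14647 = 244 - 14647 = -14403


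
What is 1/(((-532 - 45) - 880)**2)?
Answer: 1/2122849 ≈ 4.7107e-7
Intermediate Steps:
1/(((-532 - 45) - 880)**2) = 1/((-577 - 880)**2) = 1/((-1457)**2) = 1/2122849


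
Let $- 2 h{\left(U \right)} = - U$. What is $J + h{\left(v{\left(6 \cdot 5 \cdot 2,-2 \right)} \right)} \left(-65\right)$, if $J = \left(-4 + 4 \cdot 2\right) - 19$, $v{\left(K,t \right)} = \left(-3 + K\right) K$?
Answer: $-111165$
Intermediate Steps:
$v{\left(K,t \right)} = K \left(-3 + K\right)$
$h{\left(U \right)} = \frac{U}{2}$ ($h{\left(U \right)} = - \frac{\left(-1\right) U}{2} = \frac{U}{2}$)
$J = -15$ ($J = \left(-4 + 8\right) - 19 = 4 - 19 = -15$)
$J + h{\left(v{\left(6 \cdot 5 \cdot 2,-2 \right)} \right)} \left(-65\right) = -15 + \frac{6 \cdot 5 \cdot 2 \left(-3 + 6 \cdot 5 \cdot 2\right)}{2} \left(-65\right) = -15 + \frac{30 \cdot 2 \left(-3 + 30 \cdot 2\right)}{2} \left(-65\right) = -15 + \frac{60 \left(-3 + 60\right)}{2} \left(-65\right) = -15 + \frac{60 \cdot 57}{2} \left(-65\right) = -15 + \frac{1}{2} \cdot 3420 \left(-65\right) = -15 + 1710 \left(-65\right) = -15 - 111150 = -111165$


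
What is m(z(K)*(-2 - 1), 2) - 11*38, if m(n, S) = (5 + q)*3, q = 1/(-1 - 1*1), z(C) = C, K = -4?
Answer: -809/2 ≈ -404.50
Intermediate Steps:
q = -½ (q = 1/(-1 - 1) = 1/(-2) = -½ ≈ -0.50000)
m(n, S) = 27/2 (m(n, S) = (5 - ½)*3 = (9/2)*3 = 27/2)
m(z(K)*(-2 - 1), 2) - 11*38 = 27/2 - 11*38 = 27/2 - 418 = -809/2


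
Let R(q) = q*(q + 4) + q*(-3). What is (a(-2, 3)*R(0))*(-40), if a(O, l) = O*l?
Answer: 0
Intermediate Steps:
R(q) = -3*q + q*(4 + q) (R(q) = q*(4 + q) - 3*q = -3*q + q*(4 + q))
(a(-2, 3)*R(0))*(-40) = ((-2*3)*(0*(1 + 0)))*(-40) = -0*(-40) = -6*0*(-40) = 0*(-40) = 0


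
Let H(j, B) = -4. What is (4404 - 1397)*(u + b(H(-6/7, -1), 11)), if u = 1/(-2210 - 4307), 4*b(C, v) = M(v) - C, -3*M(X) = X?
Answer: 19560535/78204 ≈ 250.12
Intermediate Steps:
M(X) = -X/3
b(C, v) = -C/4 - v/12 (b(C, v) = (-v/3 - C)/4 = (-C - v/3)/4 = -C/4 - v/12)
u = -1/6517 (u = 1/(-6517) = -1/6517 ≈ -0.00015344)
(4404 - 1397)*(u + b(H(-6/7, -1), 11)) = (4404 - 1397)*(-1/6517 + (-¼*(-4) - 1/12*11)) = 3007*(-1/6517 + (1 - 11/12)) = 3007*(-1/6517 + 1/12) = 3007*(6505/78204) = 19560535/78204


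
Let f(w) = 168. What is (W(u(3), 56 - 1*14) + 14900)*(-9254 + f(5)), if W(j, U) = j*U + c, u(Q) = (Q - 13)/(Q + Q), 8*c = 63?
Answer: -539267729/4 ≈ -1.3482e+8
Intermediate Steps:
c = 63/8 (c = (⅛)*63 = 63/8 ≈ 7.8750)
u(Q) = (-13 + Q)/(2*Q) (u(Q) = (-13 + Q)/((2*Q)) = (-13 + Q)*(1/(2*Q)) = (-13 + Q)/(2*Q))
W(j, U) = 63/8 + U*j (W(j, U) = j*U + 63/8 = U*j + 63/8 = 63/8 + U*j)
(W(u(3), 56 - 1*14) + 14900)*(-9254 + f(5)) = ((63/8 + (56 - 1*14)*((½)*(-13 + 3)/3)) + 14900)*(-9254 + 168) = ((63/8 + (56 - 14)*((½)*(⅓)*(-10))) + 14900)*(-9086) = ((63/8 + 42*(-5/3)) + 14900)*(-9086) = ((63/8 - 70) + 14900)*(-9086) = (-497/8 + 14900)*(-9086) = (118703/8)*(-9086) = -539267729/4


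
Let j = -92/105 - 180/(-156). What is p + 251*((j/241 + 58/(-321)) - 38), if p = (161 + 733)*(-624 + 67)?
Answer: -5955022431389/11733085 ≈ -5.0754e+5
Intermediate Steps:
p = -497958 (p = 894*(-557) = -497958)
j = 379/1365 (j = -92*1/105 - 180*(-1/156) = -92/105 + 15/13 = 379/1365 ≈ 0.27766)
p + 251*((j/241 + 58/(-321)) - 38) = -497958 + 251*(((379/1365)/241 + 58/(-321)) - 38) = -497958 + 251*(((379/1365)*(1/241) + 58*(-1/321)) - 38) = -497958 + 251*((379/328965 - 58/321) - 38) = -497958 + 251*(-2106479/11733085 - 38) = -497958 + 251*(-447963709/11733085) = -497958 - 112438890959/11733085 = -5955022431389/11733085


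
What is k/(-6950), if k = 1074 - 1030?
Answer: -22/3475 ≈ -0.0063309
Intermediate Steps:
k = 44
k/(-6950) = 44/(-6950) = 44*(-1/6950) = -22/3475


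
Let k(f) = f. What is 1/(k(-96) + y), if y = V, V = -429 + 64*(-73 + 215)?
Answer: 1/8563 ≈ 0.00011678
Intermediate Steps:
V = 8659 (V = -429 + 64*142 = -429 + 9088 = 8659)
y = 8659
1/(k(-96) + y) = 1/(-96 + 8659) = 1/8563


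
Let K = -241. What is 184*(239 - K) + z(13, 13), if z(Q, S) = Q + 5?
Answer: 88338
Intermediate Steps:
z(Q, S) = 5 + Q
184*(239 - K) + z(13, 13) = 184*(239 - 1*(-241)) + (5 + 13) = 184*(239 + 241) + 18 = 184*480 + 18 = 88320 + 18 = 88338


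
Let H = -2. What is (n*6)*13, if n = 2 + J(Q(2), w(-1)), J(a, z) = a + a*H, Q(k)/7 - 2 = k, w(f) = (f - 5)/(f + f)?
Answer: -2028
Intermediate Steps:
w(f) = (-5 + f)/(2*f) (w(f) = (-5 + f)/((2*f)) = (-5 + f)*(1/(2*f)) = (-5 + f)/(2*f))
Q(k) = 14 + 7*k
J(a, z) = -a (J(a, z) = a + a*(-2) = a - 2*a = -a)
n = -26 (n = 2 - (14 + 7*2) = 2 - (14 + 14) = 2 - 1*28 = 2 - 28 = -26)
(n*6)*13 = -26*6*13 = -156*13 = -2028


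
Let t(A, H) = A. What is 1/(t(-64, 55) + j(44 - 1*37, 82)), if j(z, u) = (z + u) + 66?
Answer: 1/91 ≈ 0.010989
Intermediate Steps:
j(z, u) = 66 + u + z (j(z, u) = (u + z) + 66 = 66 + u + z)
1/(t(-64, 55) + j(44 - 1*37, 82)) = 1/(-64 + (66 + 82 + (44 - 1*37))) = 1/(-64 + (66 + 82 + (44 - 37))) = 1/(-64 + (66 + 82 + 7)) = 1/(-64 + 155) = 1/91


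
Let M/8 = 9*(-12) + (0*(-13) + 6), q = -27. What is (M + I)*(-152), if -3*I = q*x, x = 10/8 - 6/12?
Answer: 123006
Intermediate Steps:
x = 3/4 (x = 10*(1/8) - 6*1/12 = 5/4 - 1/2 = 3/4 ≈ 0.75000)
I = 27/4 (I = -(-9)*3/4 = -1/3*(-81/4) = 27/4 ≈ 6.7500)
M = -816 (M = 8*(9*(-12) + (0*(-13) + 6)) = 8*(-108 + (0 + 6)) = 8*(-108 + 6) = 8*(-102) = -816)
(M + I)*(-152) = (-816 + 27/4)*(-152) = -3237/4*(-152) = 123006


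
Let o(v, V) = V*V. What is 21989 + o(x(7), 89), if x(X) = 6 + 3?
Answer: 29910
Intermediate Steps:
x(X) = 9
o(v, V) = V**2
21989 + o(x(7), 89) = 21989 + 89**2 = 21989 + 7921 = 29910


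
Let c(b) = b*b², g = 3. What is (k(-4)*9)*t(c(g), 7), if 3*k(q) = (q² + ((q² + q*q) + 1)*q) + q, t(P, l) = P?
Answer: -9720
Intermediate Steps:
c(b) = b³
k(q) = q/3 + q²/3 + q*(1 + 2*q²)/3 (k(q) = ((q² + ((q² + q*q) + 1)*q) + q)/3 = ((q² + ((q² + q²) + 1)*q) + q)/3 = ((q² + (2*q² + 1)*q) + q)/3 = ((q² + (1 + 2*q²)*q) + q)/3 = ((q² + q*(1 + 2*q²)) + q)/3 = (q + q² + q*(1 + 2*q²))/3 = q/3 + q²/3 + q*(1 + 2*q²)/3)
(k(-4)*9)*t(c(g), 7) = (((⅓)*(-4)*(2 - 4 + 2*(-4)²))*9)*3³ = (((⅓)*(-4)*(2 - 4 + 2*16))*9)*27 = (((⅓)*(-4)*(2 - 4 + 32))*9)*27 = (((⅓)*(-4)*30)*9)*27 = -40*9*27 = -360*27 = -9720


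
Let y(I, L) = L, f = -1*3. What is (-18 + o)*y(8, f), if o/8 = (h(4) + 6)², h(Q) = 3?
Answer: -1890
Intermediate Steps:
f = -3
o = 648 (o = 8*(3 + 6)² = 8*9² = 8*81 = 648)
(-18 + o)*y(8, f) = (-18 + 648)*(-3) = 630*(-3) = -1890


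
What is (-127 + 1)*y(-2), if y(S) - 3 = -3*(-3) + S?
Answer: -1260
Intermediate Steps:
y(S) = 12 + S (y(S) = 3 + (-3*(-3) + S) = 3 + (9 + S) = 12 + S)
(-127 + 1)*y(-2) = (-127 + 1)*(12 - 2) = -126*10 = -1260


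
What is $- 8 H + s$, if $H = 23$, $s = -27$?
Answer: $-211$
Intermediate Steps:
$- 8 H + s = \left(-8\right) 23 - 27 = -184 - 27 = -211$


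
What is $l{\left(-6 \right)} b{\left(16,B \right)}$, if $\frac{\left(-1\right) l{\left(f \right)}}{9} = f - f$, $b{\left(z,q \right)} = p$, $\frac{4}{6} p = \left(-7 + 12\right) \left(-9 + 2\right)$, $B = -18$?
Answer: $0$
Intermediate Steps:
$p = - \frac{105}{2}$ ($p = \frac{3 \left(-7 + 12\right) \left(-9 + 2\right)}{2} = \frac{3 \cdot 5 \left(-7\right)}{2} = \frac{3}{2} \left(-35\right) = - \frac{105}{2} \approx -52.5$)
$b{\left(z,q \right)} = - \frac{105}{2}$
$l{\left(f \right)} = 0$ ($l{\left(f \right)} = - 9 \left(f - f\right) = \left(-9\right) 0 = 0$)
$l{\left(-6 \right)} b{\left(16,B \right)} = 0 \left(- \frac{105}{2}\right) = 0$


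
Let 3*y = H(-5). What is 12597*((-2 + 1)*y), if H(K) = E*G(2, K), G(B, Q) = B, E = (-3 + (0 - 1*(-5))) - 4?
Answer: 16796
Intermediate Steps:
E = -2 (E = (-3 + (0 + 5)) - 4 = (-3 + 5) - 4 = 2 - 4 = -2)
H(K) = -4 (H(K) = -2*2 = -4)
y = -4/3 (y = (⅓)*(-4) = -4/3 ≈ -1.3333)
12597*((-2 + 1)*y) = 12597*((-2 + 1)*(-4/3)) = 12597*(-1*(-4/3)) = 12597*(4/3) = 16796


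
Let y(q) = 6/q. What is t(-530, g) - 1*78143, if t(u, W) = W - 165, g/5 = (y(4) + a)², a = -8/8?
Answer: -313227/4 ≈ -78307.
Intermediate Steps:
a = -1 (a = -8*⅛ = -1)
g = 5/4 (g = 5*(6/4 - 1)² = 5*(6*(¼) - 1)² = 5*(3/2 - 1)² = 5*(½)² = 5*(¼) = 5/4 ≈ 1.2500)
t(u, W) = -165 + W
t(-530, g) - 1*78143 = (-165 + 5/4) - 1*78143 = -655/4 - 78143 = -313227/4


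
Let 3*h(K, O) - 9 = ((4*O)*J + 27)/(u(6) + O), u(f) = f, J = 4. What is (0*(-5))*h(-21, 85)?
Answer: 0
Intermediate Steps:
h(K, O) = 3 + (27 + 16*O)/(3*(6 + O)) (h(K, O) = 3 + (((4*O)*4 + 27)/(6 + O))/3 = 3 + ((16*O + 27)/(6 + O))/3 = 3 + ((27 + 16*O)/(6 + O))/3 = 3 + (27 + 16*O)/(3*(6 + O)))
(0*(-5))*h(-21, 85) = (0*(-5))*((81 + 25*85)/(3*(6 + 85))) = 0*((⅓)*(81 + 2125)/91) = 0*((⅓)*(1/91)*2206) = 0*(2206/273) = 0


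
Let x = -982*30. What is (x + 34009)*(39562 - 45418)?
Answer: -26638944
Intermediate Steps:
x = -29460
(x + 34009)*(39562 - 45418) = (-29460 + 34009)*(39562 - 45418) = 4549*(-5856) = -26638944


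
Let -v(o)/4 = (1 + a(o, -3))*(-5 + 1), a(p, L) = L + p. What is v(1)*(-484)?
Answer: 7744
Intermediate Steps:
v(o) = -32 + 16*o (v(o) = -4*(1 + (-3 + o))*(-5 + 1) = -4*(-2 + o)*(-4) = -4*(8 - 4*o) = -32 + 16*o)
v(1)*(-484) = (-32 + 16*1)*(-484) = (-32 + 16)*(-484) = -16*(-484) = 7744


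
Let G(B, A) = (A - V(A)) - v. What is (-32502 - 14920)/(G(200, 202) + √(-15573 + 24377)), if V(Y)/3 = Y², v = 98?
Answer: 1450022494/3739809515 + 23711*√2201/3739809515 ≈ 0.38802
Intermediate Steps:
V(Y) = 3*Y²
G(B, A) = -98 + A - 3*A² (G(B, A) = (A - 3*A²) - 1*98 = (A - 3*A²) - 98 = -98 + A - 3*A²)
(-32502 - 14920)/(G(200, 202) + √(-15573 + 24377)) = (-32502 - 14920)/((-98 + 202 - 3*202²) + √(-15573 + 24377)) = -47422/((-98 + 202 - 3*40804) + √8804) = -47422/((-98 + 202 - 122412) + 2*√2201) = -47422/(-122308 + 2*√2201)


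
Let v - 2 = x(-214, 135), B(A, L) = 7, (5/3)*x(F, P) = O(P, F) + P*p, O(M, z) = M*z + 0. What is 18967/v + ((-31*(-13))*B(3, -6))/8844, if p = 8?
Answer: -15084823/18444162 ≈ -0.81786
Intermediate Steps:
O(M, z) = M*z
x(F, P) = 24*P/5 + 3*F*P/5 (x(F, P) = 3*(P*F + P*8)/5 = 3*(F*P + 8*P)/5 = 3*(8*P + F*P)/5 = 24*P/5 + 3*F*P/5)
v = -16684 (v = 2 + (⅗)*135*(8 - 214) = 2 + (⅗)*135*(-206) = 2 - 16686 = -16684)
18967/v + ((-31*(-13))*B(3, -6))/8844 = 18967/(-16684) + (-31*(-13)*7)/8844 = 18967*(-1/16684) + (403*7)*(1/8844) = -18967/16684 + 2821*(1/8844) = -18967/16684 + 2821/8844 = -15084823/18444162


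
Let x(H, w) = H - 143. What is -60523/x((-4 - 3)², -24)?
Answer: 60523/94 ≈ 643.86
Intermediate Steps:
x(H, w) = -143 + H
-60523/x((-4 - 3)², -24) = -60523/(-143 + (-4 - 3)²) = -60523/(-143 + (-7)²) = -60523/(-143 + 49) = -60523/(-94) = -60523*(-1/94) = 60523/94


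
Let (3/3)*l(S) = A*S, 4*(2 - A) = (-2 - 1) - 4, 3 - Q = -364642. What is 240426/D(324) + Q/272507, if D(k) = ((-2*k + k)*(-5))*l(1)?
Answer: 7525887373/183942225 ≈ 40.914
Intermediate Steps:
Q = 364645 (Q = 3 - 1*(-364642) = 3 + 364642 = 364645)
A = 15/4 (A = 2 - ((-2 - 1) - 4)/4 = 2 - (-3 - 4)/4 = 2 - ¼*(-7) = 2 + 7/4 = 15/4 ≈ 3.7500)
l(S) = 15*S/4
D(k) = 75*k/4 (D(k) = ((-2*k + k)*(-5))*((15/4)*1) = (-k*(-5))*(15/4) = (5*k)*(15/4) = 75*k/4)
240426/D(324) + Q/272507 = 240426/(((75/4)*324)) + 364645/272507 = 240426/6075 + 364645*(1/272507) = 240426*(1/6075) + 364645/272507 = 26714/675 + 364645/272507 = 7525887373/183942225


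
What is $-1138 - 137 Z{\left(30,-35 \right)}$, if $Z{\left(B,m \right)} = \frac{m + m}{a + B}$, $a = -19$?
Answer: $- \frac{2928}{11} \approx -266.18$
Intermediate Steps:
$Z{\left(B,m \right)} = \frac{2 m}{-19 + B}$ ($Z{\left(B,m \right)} = \frac{m + m}{-19 + B} = \frac{2 m}{-19 + B}$)
$-1138 - 137 Z{\left(30,-35 \right)} = -1138 - 137 \cdot 2 \left(-35\right) \frac{1}{-19 + 30} = -1138 - 137 \cdot 2 \left(-35\right) \frac{1}{11} = -1138 - - \frac{9590}{11} = -1138 + \frac{9590}{11} = - \frac{2928}{11}$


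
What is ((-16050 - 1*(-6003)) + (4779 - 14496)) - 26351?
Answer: -46115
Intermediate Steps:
((-16050 - 1*(-6003)) + (4779 - 14496)) - 26351 = ((-16050 + 6003) - 9717) - 26351 = (-10047 - 9717) - 26351 = -19764 - 26351 = -46115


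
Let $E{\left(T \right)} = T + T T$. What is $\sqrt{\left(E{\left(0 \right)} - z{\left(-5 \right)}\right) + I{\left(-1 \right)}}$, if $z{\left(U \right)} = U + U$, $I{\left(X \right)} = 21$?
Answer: $\sqrt{31} \approx 5.5678$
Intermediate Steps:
$z{\left(U \right)} = 2 U$
$E{\left(T \right)} = T + T^{2}$
$\sqrt{\left(E{\left(0 \right)} - z{\left(-5 \right)}\right) + I{\left(-1 \right)}} = \sqrt{\left(0 \left(1 + 0\right) - 2 \left(-5\right)\right) + 21} = \sqrt{\left(0 \cdot 1 - -10\right) + 21} = \sqrt{\left(0 + 10\right) + 21} = \sqrt{10 + 21} = \sqrt{31}$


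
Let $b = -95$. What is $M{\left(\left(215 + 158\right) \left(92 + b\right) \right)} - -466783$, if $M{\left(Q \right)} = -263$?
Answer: $466520$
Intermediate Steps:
$M{\left(\left(215 + 158\right) \left(92 + b\right) \right)} - -466783 = -263 - -466783 = -263 + 466783 = 466520$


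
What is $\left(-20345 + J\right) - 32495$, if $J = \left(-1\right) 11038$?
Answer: $-63878$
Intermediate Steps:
$J = -11038$
$\left(-20345 + J\right) - 32495 = \left(-20345 - 11038\right) - 32495 = -31383 - 32495 = -63878$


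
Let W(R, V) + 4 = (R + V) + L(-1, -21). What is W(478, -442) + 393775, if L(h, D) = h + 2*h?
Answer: 393804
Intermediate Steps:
L(h, D) = 3*h
W(R, V) = -7 + R + V (W(R, V) = -4 + ((R + V) + 3*(-1)) = -4 + ((R + V) - 3) = -4 + (-3 + R + V) = -7 + R + V)
W(478, -442) + 393775 = (-7 + 478 - 442) + 393775 = 29 + 393775 = 393804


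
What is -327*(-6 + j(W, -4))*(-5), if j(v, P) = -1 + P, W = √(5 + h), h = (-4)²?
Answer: -17985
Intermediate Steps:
h = 16
W = √21 (W = √(5 + 16) = √21 ≈ 4.5826)
-327*(-6 + j(W, -4))*(-5) = -327*(-6 + (-1 - 4))*(-5) = -327*(-6 - 5)*(-5) = -(-3597)*(-5) = -327*55 = -17985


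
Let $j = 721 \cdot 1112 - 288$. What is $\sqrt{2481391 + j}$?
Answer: $\sqrt{3282855} \approx 1811.9$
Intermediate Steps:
$j = 801464$ ($j = 801752 - 288 = 801464$)
$\sqrt{2481391 + j} = \sqrt{2481391 + 801464} = \sqrt{3282855}$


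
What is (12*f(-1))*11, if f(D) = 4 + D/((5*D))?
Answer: 2772/5 ≈ 554.40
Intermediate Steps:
f(D) = 21/5 (f(D) = 4 + D*(1/(5*D)) = 4 + ⅕ = 21/5)
(12*f(-1))*11 = (12*(21/5))*11 = (252/5)*11 = 2772/5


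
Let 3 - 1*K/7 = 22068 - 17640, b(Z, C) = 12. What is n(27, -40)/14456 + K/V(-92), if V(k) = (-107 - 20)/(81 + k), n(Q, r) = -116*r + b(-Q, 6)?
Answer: -1231232449/458978 ≈ -2682.6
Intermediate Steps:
n(Q, r) = 12 - 116*r (n(Q, r) = -116*r + 12 = 12 - 116*r)
V(k) = -127/(81 + k)
K = -30975 (K = 21 - 7*(22068 - 17640) = 21 - 7*4428 = 21 - 30996 = -30975)
n(27, -40)/14456 + K/V(-92) = (12 - 116*(-40))/14456 - 30975/((-127/(81 - 92))) = (12 + 4640)*(1/14456) - 30975/((-127/(-11))) = 4652*(1/14456) - 30975/((-127*(-1/11))) = 1163/3614 - 30975/127/11 = 1163/3614 - 30975*11/127 = 1163/3614 - 340725/127 = -1231232449/458978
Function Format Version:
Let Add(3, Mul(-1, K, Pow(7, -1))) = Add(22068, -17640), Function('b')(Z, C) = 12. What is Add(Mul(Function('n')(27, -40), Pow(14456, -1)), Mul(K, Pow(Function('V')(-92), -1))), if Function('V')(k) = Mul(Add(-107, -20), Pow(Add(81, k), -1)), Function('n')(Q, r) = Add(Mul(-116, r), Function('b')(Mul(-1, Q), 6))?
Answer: Rational(-1231232449, 458978) ≈ -2682.6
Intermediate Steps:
Function('n')(Q, r) = Add(12, Mul(-116, r)) (Function('n')(Q, r) = Add(Mul(-116, r), 12) = Add(12, Mul(-116, r)))
Function('V')(k) = Mul(-127, Pow(Add(81, k), -1))
K = -30975 (K = Add(21, Mul(-7, Add(22068, -17640))) = Add(21, Mul(-7, 4428)) = Add(21, -30996) = -30975)
Add(Mul(Function('n')(27, -40), Pow(14456, -1)), Mul(K, Pow(Function('V')(-92), -1))) = Add(Mul(Add(12, Mul(-116, -40)), Pow(14456, -1)), Mul(-30975, Pow(Mul(-127, Pow(Add(81, -92), -1)), -1))) = Add(Mul(Add(12, 4640), Rational(1, 14456)), Mul(-30975, Pow(Mul(-127, Pow(-11, -1)), -1))) = Add(Mul(4652, Rational(1, 14456)), Mul(-30975, Pow(Mul(-127, Rational(-1, 11)), -1))) = Add(Rational(1163, 3614), Mul(-30975, Pow(Rational(127, 11), -1))) = Add(Rational(1163, 3614), Mul(-30975, Rational(11, 127))) = Add(Rational(1163, 3614), Rational(-340725, 127)) = Rational(-1231232449, 458978)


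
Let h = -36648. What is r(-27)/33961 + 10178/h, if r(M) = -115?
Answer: -174934789/622301364 ≈ -0.28111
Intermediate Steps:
r(-27)/33961 + 10178/h = -115/33961 + 10178/(-36648) = -115*1/33961 + 10178*(-1/36648) = -115/33961 - 5089/18324 = -174934789/622301364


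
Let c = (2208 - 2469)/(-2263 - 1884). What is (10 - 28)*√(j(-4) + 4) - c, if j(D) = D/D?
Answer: -9/143 - 18*√5 ≈ -40.312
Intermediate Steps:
j(D) = 1
c = 9/143 (c = -261/(-4147) = -261*(-1/4147) = 9/143 ≈ 0.062937)
(10 - 28)*√(j(-4) + 4) - c = (10 - 28)*√(1 + 4) - 1*9/143 = -18*√5 - 9/143 = -9/143 - 18*√5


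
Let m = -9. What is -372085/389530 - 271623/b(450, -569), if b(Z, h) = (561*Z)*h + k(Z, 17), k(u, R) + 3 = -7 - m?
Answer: -10668398281829/11190733437206 ≈ -0.95332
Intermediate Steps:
k(u, R) = -1 (k(u, R) = -3 + (-7 - 1*(-9)) = -3 + (-7 + 9) = -3 + 2 = -1)
b(Z, h) = -1 + 561*Z*h (b(Z, h) = (561*Z)*h - 1 = 561*Z*h - 1 = -1 + 561*Z*h)
-372085/389530 - 271623/b(450, -569) = -372085/389530 - 271623/(-1 + 561*450*(-569)) = -372085*1/389530 - 271623/(-1 - 143644050) = -74417/77906 - 271623/(-143644051) = -74417/77906 - 271623*(-1/143644051) = -74417/77906 + 271623/143644051 = -10668398281829/11190733437206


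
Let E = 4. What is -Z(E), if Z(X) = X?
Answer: -4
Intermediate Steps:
-Z(E) = -1*4 = -4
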